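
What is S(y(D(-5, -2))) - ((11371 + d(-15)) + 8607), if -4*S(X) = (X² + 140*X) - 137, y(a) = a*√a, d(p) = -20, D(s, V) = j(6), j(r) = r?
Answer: -79911/4 - 210*√6 ≈ -20492.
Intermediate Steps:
D(s, V) = 6
y(a) = a^(3/2)
S(X) = 137/4 - 35*X - X²/4 (S(X) = -((X² + 140*X) - 137)/4 = -(-137 + X² + 140*X)/4 = 137/4 - 35*X - X²/4)
S(y(D(-5, -2))) - ((11371 + d(-15)) + 8607) = (137/4 - 210*√6 - (6^(3/2))²/4) - ((11371 - 20) + 8607) = (137/4 - 210*√6 - (6*√6)²/4) - (11351 + 8607) = (137/4 - 210*√6 - ¼*216) - 1*19958 = (137/4 - 210*√6 - 54) - 19958 = (-79/4 - 210*√6) - 19958 = -79911/4 - 210*√6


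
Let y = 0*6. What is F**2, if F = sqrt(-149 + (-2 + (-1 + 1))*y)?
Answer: -149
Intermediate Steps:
y = 0
F = I*sqrt(149) (F = sqrt(-149 + (-2 + (-1 + 1))*0) = sqrt(-149 + (-2 + 0)*0) = sqrt(-149 - 2*0) = sqrt(-149 + 0) = sqrt(-149) = I*sqrt(149) ≈ 12.207*I)
F**2 = (I*sqrt(149))**2 = -149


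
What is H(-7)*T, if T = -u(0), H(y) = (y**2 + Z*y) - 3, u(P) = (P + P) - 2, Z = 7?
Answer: -6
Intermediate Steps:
u(P) = -2 + 2*P (u(P) = 2*P - 2 = -2 + 2*P)
H(y) = -3 + y**2 + 7*y (H(y) = (y**2 + 7*y) - 3 = -3 + y**2 + 7*y)
T = 2 (T = -(-2 + 2*0) = -(-2 + 0) = -1*(-2) = 2)
H(-7)*T = (-3 + (-7)**2 + 7*(-7))*2 = (-3 + 49 - 49)*2 = -3*2 = -6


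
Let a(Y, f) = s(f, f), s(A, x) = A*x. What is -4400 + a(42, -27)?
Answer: -3671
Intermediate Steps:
a(Y, f) = f² (a(Y, f) = f*f = f²)
-4400 + a(42, -27) = -4400 + (-27)² = -4400 + 729 = -3671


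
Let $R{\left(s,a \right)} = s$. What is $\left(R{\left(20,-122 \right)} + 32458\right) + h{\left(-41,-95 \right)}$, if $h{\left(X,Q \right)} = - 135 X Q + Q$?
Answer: $-493442$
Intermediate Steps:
$h{\left(X,Q \right)} = Q - 135 Q X$ ($h{\left(X,Q \right)} = - 135 Q X + Q = Q - 135 Q X$)
$\left(R{\left(20,-122 \right)} + 32458\right) + h{\left(-41,-95 \right)} = \left(20 + 32458\right) - 95 \left(1 - -5535\right) = 32478 - 95 \left(1 + 5535\right) = 32478 - 525920 = -493442$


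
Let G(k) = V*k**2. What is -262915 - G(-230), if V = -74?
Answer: 3651685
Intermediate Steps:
G(k) = -74*k**2
-262915 - G(-230) = -262915 - (-74)*(-230)**2 = -262915 - (-74)*52900 = -262915 - 1*(-3914600) = -262915 + 3914600 = 3651685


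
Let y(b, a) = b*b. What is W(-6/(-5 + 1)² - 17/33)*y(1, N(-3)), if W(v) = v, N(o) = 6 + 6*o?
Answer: -235/264 ≈ -0.89015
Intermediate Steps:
y(b, a) = b²
W(-6/(-5 + 1)² - 17/33)*y(1, N(-3)) = (-6/(-5 + 1)² - 17/33)*1² = (-6/((-4)²) - 17*1/33)*1 = (-6/16 - 17/33)*1 = (-6*1/16 - 17/33)*1 = (-3/8 - 17/33)*1 = -235/264*1 = -235/264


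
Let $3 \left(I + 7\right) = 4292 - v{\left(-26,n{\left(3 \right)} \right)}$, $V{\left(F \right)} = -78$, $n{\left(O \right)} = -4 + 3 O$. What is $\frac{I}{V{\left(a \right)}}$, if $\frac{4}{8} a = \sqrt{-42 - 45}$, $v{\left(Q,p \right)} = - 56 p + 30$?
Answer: $- \frac{1507}{78} \approx -19.321$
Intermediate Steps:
$v{\left(Q,p \right)} = 30 - 56 p$
$a = 2 i \sqrt{87}$ ($a = 2 \sqrt{-42 - 45} = 2 \sqrt{-87} = 2 i \sqrt{87} \approx 18.655 i$)
$I = 1507$ ($I = -7 + \frac{4292 - \left(30 - 56 \left(-4 + 3 \cdot 3\right)\right)}{3} = -7 + \frac{4292 - \left(30 - 56 \left(-4 + 9\right)\right)}{3} = -7 + \frac{4292 - \left(30 - 280\right)}{3} = -7 + \frac{4292 - -250}{3} = -7 + \frac{4292 + 250}{3} = -7 + \frac{1}{3} \cdot 4542 = -7 + 1514 = 1507$)
$\frac{I}{V{\left(a \right)}} = \frac{1507}{-78} = 1507 \left(- \frac{1}{78}\right) = - \frac{1507}{78}$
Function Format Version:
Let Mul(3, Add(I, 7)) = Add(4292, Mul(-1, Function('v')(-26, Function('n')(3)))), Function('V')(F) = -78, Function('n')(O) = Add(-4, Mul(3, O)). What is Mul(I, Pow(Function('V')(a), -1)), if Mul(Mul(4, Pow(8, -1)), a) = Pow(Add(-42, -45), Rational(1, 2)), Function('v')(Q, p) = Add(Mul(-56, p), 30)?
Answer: Rational(-1507, 78) ≈ -19.321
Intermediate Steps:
Function('v')(Q, p) = Add(30, Mul(-56, p))
a = Mul(2, I, Pow(87, Rational(1, 2))) (a = Mul(2, Pow(Add(-42, -45), Rational(1, 2))) = Mul(2, Pow(-87, Rational(1, 2))) = Mul(2, Mul(I, Pow(87, Rational(1, 2)))) = Mul(2, I, Pow(87, Rational(1, 2))) ≈ Mul(18.655, I))
I = 1507 (I = Add(-7, Mul(Rational(1, 3), Add(4292, Mul(-1, Add(30, Mul(-56, Add(-4, Mul(3, 3)))))))) = Add(-7, Mul(Rational(1, 3), Add(4292, Mul(-1, Add(30, Mul(-56, Add(-4, 9))))))) = Add(-7, Mul(Rational(1, 3), Add(4292, Mul(-1, Add(30, Mul(-56, 5)))))) = Add(-7, Mul(Rational(1, 3), Add(4292, Mul(-1, Add(30, -280))))) = Add(-7, Mul(Rational(1, 3), Add(4292, Mul(-1, -250)))) = Add(-7, Mul(Rational(1, 3), Add(4292, 250))) = Add(-7, Mul(Rational(1, 3), 4542)) = Add(-7, 1514) = 1507)
Mul(I, Pow(Function('V')(a), -1)) = Mul(1507, Pow(-78, -1)) = Mul(1507, Rational(-1, 78)) = Rational(-1507, 78)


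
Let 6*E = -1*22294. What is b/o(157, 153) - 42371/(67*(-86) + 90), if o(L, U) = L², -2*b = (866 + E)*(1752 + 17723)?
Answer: 475303882237/419427384 ≈ 1133.2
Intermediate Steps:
E = -11147/3 (E = (-1*22294)/6 = (⅙)*(-22294) = -11147/3 ≈ -3715.7)
b = 166491775/6 (b = -(866 - 11147/3)*(1752 + 17723)/2 = -(-8549)*19475/6 = -½*(-166491775/3) = 166491775/6 ≈ 2.7749e+7)
b/o(157, 153) - 42371/(67*(-86) + 90) = 166491775/(6*(157²)) - 42371/(67*(-86) + 90) = (166491775/6)/24649 - 42371/(-5762 + 90) = (166491775/6)*(1/24649) - 42371/(-5672) = 166491775/147894 - 42371*(-1/5672) = 166491775/147894 + 42371/5672 = 475303882237/419427384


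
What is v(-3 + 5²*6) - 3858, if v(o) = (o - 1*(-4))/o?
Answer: -566975/147 ≈ -3857.0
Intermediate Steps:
v(o) = (4 + o)/o (v(o) = (o + 4)/o = (4 + o)/o)
v(-3 + 5²*6) - 3858 = (4 + (-3 + 5²*6))/(-3 + 5²*6) - 3858 = (4 + (-3 + 25*6))/(-3 + 25*6) - 3858 = (4 + (-3 + 150))/(-3 + 150) - 3858 = (4 + 147)/147 - 3858 = (1/147)*151 - 3858 = 151/147 - 3858 = -566975/147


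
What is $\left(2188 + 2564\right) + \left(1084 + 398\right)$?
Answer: $6234$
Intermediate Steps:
$\left(2188 + 2564\right) + \left(1084 + 398\right) = 4752 + 1482 = 6234$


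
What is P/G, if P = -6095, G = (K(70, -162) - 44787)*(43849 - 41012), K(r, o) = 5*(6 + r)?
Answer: 6095/125982659 ≈ 4.8380e-5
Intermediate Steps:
K(r, o) = 30 + 5*r
G = -125982659 (G = ((30 + 5*70) - 44787)*(43849 - 41012) = ((30 + 350) - 44787)*2837 = (380 - 44787)*2837 = -44407*2837 = -125982659)
P/G = -6095/(-125982659) = -6095*(-1/125982659) = 6095/125982659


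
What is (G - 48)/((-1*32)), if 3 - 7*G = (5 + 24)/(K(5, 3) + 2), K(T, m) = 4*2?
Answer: 3359/2240 ≈ 1.4996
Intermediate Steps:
K(T, m) = 8
G = 1/70 (G = 3/7 - (5 + 24)/(7*(8 + 2)) = 3/7 - 29/(7*10) = 3/7 - 1/7*29/10 = 3/7 - 29/70 = 1/70 ≈ 0.014286)
(G - 48)/((-1*32)) = (1/70 - 48)/((-1*32)) = -3359/70/(-32) = -3359/70*(-1/32) = 3359/2240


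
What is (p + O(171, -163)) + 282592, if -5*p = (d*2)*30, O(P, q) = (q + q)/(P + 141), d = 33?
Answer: 44022413/156 ≈ 2.8220e+5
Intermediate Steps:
O(P, q) = 2*q/(141 + P) (O(P, q) = (2*q)/(141 + P) = 2*q/(141 + P))
p = -396 (p = -33*2*30/5 = -66*30/5 = -1/5*1980 = -396)
(p + O(171, -163)) + 282592 = (-396 + 2*(-163)/(141 + 171)) + 282592 = (-396 + 2*(-163)/312) + 282592 = (-396 + 2*(-163)*(1/312)) + 282592 = (-396 - 163/156) + 282592 = -61939/156 + 282592 = 44022413/156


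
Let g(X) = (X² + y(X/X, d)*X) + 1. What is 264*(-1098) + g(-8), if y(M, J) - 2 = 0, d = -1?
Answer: -289823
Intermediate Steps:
y(M, J) = 2 (y(M, J) = 2 + 0 = 2)
g(X) = 1 + X² + 2*X (g(X) = (X² + 2*X) + 1 = 1 + X² + 2*X)
264*(-1098) + g(-8) = 264*(-1098) + (1 + (-8)² + 2*(-8)) = -289872 + (1 + 64 - 16) = -289872 + 49 = -289823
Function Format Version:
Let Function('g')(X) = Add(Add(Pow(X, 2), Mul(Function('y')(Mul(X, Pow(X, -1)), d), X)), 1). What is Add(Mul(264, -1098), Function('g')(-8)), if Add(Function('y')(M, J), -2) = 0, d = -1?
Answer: -289823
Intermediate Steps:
Function('y')(M, J) = 2 (Function('y')(M, J) = Add(2, 0) = 2)
Function('g')(X) = Add(1, Pow(X, 2), Mul(2, X)) (Function('g')(X) = Add(Add(Pow(X, 2), Mul(2, X)), 1) = Add(1, Pow(X, 2), Mul(2, X)))
Add(Mul(264, -1098), Function('g')(-8)) = Add(Mul(264, -1098), Add(1, Pow(-8, 2), Mul(2, -8))) = Add(-289872, Add(1, 64, -16)) = Add(-289872, 49) = -289823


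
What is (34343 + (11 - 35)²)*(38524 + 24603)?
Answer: 2204331713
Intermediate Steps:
(34343 + (11 - 35)²)*(38524 + 24603) = (34343 + (-24)²)*63127 = (34343 + 576)*63127 = 34919*63127 = 2204331713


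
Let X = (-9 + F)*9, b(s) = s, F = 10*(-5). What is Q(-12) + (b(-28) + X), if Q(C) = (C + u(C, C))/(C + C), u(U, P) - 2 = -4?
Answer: -6701/12 ≈ -558.42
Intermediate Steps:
u(U, P) = -2 (u(U, P) = 2 - 4 = -2)
F = -50
Q(C) = (-2 + C)/(2*C) (Q(C) = (C - 2)/(C + C) = (-2 + C)/((2*C)) = (-2 + C)*(1/(2*C)) = (-2 + C)/(2*C))
X = -531 (X = (-9 - 50)*9 = -59*9 = -531)
Q(-12) + (b(-28) + X) = (1/2)*(-2 - 12)/(-12) + (-28 - 531) = (1/2)*(-1/12)*(-14) - 559 = 7/12 - 559 = -6701/12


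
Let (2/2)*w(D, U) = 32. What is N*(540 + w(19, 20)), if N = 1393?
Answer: 796796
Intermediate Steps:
w(D, U) = 32
N*(540 + w(19, 20)) = 1393*(540 + 32) = 1393*572 = 796796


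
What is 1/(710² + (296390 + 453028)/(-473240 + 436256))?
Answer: 6164/3107147497 ≈ 1.9838e-6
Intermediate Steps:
1/(710² + (296390 + 453028)/(-473240 + 436256)) = 1/(504100 + 749418/(-36984)) = 1/(504100 + 749418*(-1/36984)) = 1/(504100 - 124903/6164) = 1/(3107147497/6164) = 6164/3107147497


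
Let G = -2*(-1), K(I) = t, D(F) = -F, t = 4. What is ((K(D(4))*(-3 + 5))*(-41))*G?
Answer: -656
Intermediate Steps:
K(I) = 4
G = 2
((K(D(4))*(-3 + 5))*(-41))*G = ((4*(-3 + 5))*(-41))*2 = ((4*2)*(-41))*2 = (8*(-41))*2 = -328*2 = -656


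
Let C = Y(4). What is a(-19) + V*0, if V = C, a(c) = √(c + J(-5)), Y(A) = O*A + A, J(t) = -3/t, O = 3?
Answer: 2*I*√115/5 ≈ 4.2895*I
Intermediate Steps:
Y(A) = 4*A (Y(A) = 3*A + A = 4*A)
C = 16 (C = 4*4 = 16)
a(c) = √(⅗ + c) (a(c) = √(c - 3/(-5)) = √(c - 3*(-⅕)) = √(c + ⅗) = √(⅗ + c))
V = 16
a(-19) + V*0 = √(15 + 25*(-19))/5 + 16*0 = √(15 - 475)/5 + 0 = √(-460)/5 + 0 = (2*I*√115)/5 + 0 = 2*I*√115/5 + 0 = 2*I*√115/5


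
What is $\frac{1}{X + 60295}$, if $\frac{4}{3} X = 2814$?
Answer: $\frac{2}{124811} \approx 1.6024 \cdot 10^{-5}$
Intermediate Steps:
$X = \frac{4221}{2}$ ($X = \frac{3}{4} \cdot 2814 = \frac{4221}{2} \approx 2110.5$)
$\frac{1}{X + 60295} = \frac{1}{\frac{4221}{2} + 60295} = \frac{1}{\frac{124811}{2}} = \frac{2}{124811}$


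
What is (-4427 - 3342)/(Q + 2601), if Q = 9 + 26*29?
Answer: -7769/3364 ≈ -2.3095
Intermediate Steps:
Q = 763 (Q = 9 + 754 = 763)
(-4427 - 3342)/(Q + 2601) = (-4427 - 3342)/(763 + 2601) = -7769/3364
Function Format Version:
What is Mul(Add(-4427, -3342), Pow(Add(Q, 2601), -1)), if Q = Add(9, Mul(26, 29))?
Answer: Rational(-7769, 3364) ≈ -2.3095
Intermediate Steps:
Q = 763 (Q = Add(9, 754) = 763)
Mul(Add(-4427, -3342), Pow(Add(Q, 2601), -1)) = Mul(Add(-4427, -3342), Pow(Add(763, 2601), -1)) = Mul(-7769, Pow(3364, -1)) = Mul(-7769, Rational(1, 3364)) = Rational(-7769, 3364)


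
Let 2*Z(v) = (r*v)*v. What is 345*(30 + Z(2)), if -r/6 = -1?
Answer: 14490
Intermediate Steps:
r = 6 (r = -6*(-1) = 6)
Z(v) = 3*v² (Z(v) = ((6*v)*v)/2 = (6*v²)/2 = 3*v²)
345*(30 + Z(2)) = 345*(30 + 3*2²) = 345*(30 + 3*4) = 345*(30 + 12) = 345*42 = 14490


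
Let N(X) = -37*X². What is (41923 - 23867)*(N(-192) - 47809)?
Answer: -25491045512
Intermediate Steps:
(41923 - 23867)*(N(-192) - 47809) = (41923 - 23867)*(-37*(-192)² - 47809) = 18056*(-37*36864 - 47809) = 18056*(-1363968 - 47809) = 18056*(-1411777) = -25491045512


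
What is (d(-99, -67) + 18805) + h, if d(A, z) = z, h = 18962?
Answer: 37700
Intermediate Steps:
(d(-99, -67) + 18805) + h = (-67 + 18805) + 18962 = 18738 + 18962 = 37700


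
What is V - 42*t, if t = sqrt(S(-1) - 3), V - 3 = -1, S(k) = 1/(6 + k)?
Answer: 2 - 42*I*sqrt(70)/5 ≈ 2.0 - 70.279*I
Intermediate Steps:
V = 2 (V = 3 - 1 = 2)
t = I*sqrt(70)/5 (t = sqrt(1/(6 - 1) - 3) = sqrt(1/5 - 3) = sqrt(-14/5) = I*sqrt(70)/5 ≈ 1.6733*I)
V - 42*t = 2 - 42*I*sqrt(70)/5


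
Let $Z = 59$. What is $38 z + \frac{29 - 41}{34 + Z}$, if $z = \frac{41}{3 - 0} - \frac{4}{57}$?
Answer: $\frac{48038}{93} \approx 516.54$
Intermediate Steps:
$z = \frac{775}{57}$ ($z = \frac{41}{3 + 0} - \frac{4}{57} = \frac{41}{3} - \frac{4}{57} = \frac{775}{57} \approx 13.596$)
$38 z + \frac{29 - 41}{34 + Z} = 38 \cdot \frac{775}{57} + \frac{29 - 41}{34 + 59} = \frac{1550}{3} - \frac{12}{93} = \frac{1550}{3} - \frac{4}{31} = \frac{48038}{93}$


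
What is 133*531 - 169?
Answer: 70454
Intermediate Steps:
133*531 - 169 = 70623 - 169 = 70454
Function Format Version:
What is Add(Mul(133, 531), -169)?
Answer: 70454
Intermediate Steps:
Add(Mul(133, 531), -169) = Add(70623, -169) = 70454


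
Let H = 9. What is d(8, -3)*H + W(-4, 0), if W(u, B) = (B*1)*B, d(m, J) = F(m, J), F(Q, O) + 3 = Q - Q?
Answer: -27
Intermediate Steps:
F(Q, O) = -3 (F(Q, O) = -3 + (Q - Q) = -3 + 0 = -3)
d(m, J) = -3
W(u, B) = B² (W(u, B) = B*B = B²)
d(8, -3)*H + W(-4, 0) = -3*9 + 0² = -27 + 0 = -27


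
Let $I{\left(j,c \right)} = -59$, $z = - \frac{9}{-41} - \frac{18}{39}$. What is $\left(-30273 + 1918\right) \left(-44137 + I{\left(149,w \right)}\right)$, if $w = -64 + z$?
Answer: $1253177580$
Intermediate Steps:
$z = - \frac{129}{533}$ ($z = \left(-9\right) \left(- \frac{1}{41}\right) - \frac{6}{13} = \frac{9}{41} - \frac{6}{13} = - \frac{129}{533} \approx -0.24203$)
$w = - \frac{34241}{533}$ ($w = -64 - \frac{129}{533} = - \frac{34241}{533} \approx -64.242$)
$\left(-30273 + 1918\right) \left(-44137 + I{\left(149,w \right)}\right) = \left(-30273 + 1918\right) \left(-44137 - 59\right) = \left(-28355\right) \left(-44196\right) = 1253177580$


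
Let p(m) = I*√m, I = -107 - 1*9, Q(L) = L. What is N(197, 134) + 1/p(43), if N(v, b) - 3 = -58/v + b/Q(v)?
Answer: 667/197 - √43/4988 ≈ 3.3845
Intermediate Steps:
I = -116 (I = -107 - 9 = -116)
p(m) = -116*√m
N(v, b) = 3 - 58/v + b/v (N(v, b) = 3 + (-58/v + b/v) = 3 - 58/v + b/v)
N(197, 134) + 1/p(43) = (-58 + 134 + 3*197)/197 + 1/(-116*√43) = (-58 + 134 + 591)/197 - √43/4988 = (1/197)*667 - √43/4988 = 667/197 - √43/4988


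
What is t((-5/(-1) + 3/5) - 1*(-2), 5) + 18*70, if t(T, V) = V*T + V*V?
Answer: 1323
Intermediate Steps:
t(T, V) = V² + T*V (t(T, V) = T*V + V² = V² + T*V)
t((-5/(-1) + 3/5) - 1*(-2), 5) + 18*70 = 5*(((-5/(-1) + 3/5) - 1*(-2)) + 5) + 18*70 = 5*(((-5*(-1) + 3*(⅕)) + 2) + 5) + 1260 = 5*(((5 + ⅗) + 2) + 5) + 1260 = 5*((28/5 + 2) + 5) + 1260 = 5*(38/5 + 5) + 1260 = 5*(63/5) + 1260 = 63 + 1260 = 1323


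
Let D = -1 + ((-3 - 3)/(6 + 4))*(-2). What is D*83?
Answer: 83/5 ≈ 16.600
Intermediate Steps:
D = ⅕ (D = -1 - 6/10*(-2) = -1 - 6*⅒*(-2) = -1 - ⅗*(-2) = -1 + 6/5 = ⅕ ≈ 0.20000)
D*83 = (⅕)*83 = 83/5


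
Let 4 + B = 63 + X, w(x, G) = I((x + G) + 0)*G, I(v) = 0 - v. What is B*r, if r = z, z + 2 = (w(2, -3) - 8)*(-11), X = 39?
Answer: 11662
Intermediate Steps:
I(v) = -v
w(x, G) = G*(-G - x) (w(x, G) = (-((x + G) + 0))*G = (-((G + x) + 0))*G = (-(G + x))*G = (-G - x)*G = G*(-G - x))
B = 98 (B = -4 + (63 + 39) = -4 + 102 = 98)
z = 119 (z = -2 + (-1*(-3)*(-3 + 2) - 8)*(-11) = -2 + (-1*(-3)*(-1) - 8)*(-11) = -2 + (-3 - 8)*(-11) = -2 - 11*(-11) = -2 + 121 = 119)
r = 119
B*r = 98*119 = 11662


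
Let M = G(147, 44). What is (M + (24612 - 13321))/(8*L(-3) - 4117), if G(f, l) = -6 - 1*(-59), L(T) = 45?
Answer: -11344/3757 ≈ -3.0194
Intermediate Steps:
G(f, l) = 53 (G(f, l) = -6 + 59 = 53)
M = 53
(M + (24612 - 13321))/(8*L(-3) - 4117) = (53 + (24612 - 13321))/(8*45 - 4117) = (53 + 11291)/(360 - 4117) = 11344/(-3757) = 11344*(-1/3757) = -11344/3757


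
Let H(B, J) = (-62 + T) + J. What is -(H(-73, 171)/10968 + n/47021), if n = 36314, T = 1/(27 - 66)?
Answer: -605124053/773589492 ≈ -0.78223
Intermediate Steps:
T = -1/39 (T = 1/(-39) = -1/39 ≈ -0.025641)
H(B, J) = -2419/39 + J (H(B, J) = (-62 - 1/39) + J = -2419/39 + J)
-(H(-73, 171)/10968 + n/47021) = -((-2419/39 + 171)/10968 + 36314/47021) = -((4250/39)*(1/10968) + 36314*(1/47021)) = -(2125/213876 + 36314/47021) = -1*605124053/773589492 = -605124053/773589492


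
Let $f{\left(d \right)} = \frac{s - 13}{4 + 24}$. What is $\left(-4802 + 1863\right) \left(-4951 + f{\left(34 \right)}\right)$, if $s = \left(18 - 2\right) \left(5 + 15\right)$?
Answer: $\frac{406525419}{28} \approx 1.4519 \cdot 10^{7}$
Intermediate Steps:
$s = 320$ ($s = 16 \cdot 20 = 320$)
$f{\left(d \right)} = \frac{307}{28}$ ($f{\left(d \right)} = \frac{320 - 13}{4 + 24} = \frac{307}{28}$)
$\left(-4802 + 1863\right) \left(-4951 + f{\left(34 \right)}\right) = \left(-4802 + 1863\right) \left(-4951 + \frac{307}{28}\right) = \left(-2939\right) \left(- \frac{138321}{28}\right) = \frac{406525419}{28}$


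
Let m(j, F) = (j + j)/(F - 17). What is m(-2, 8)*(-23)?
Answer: -92/9 ≈ -10.222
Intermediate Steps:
m(j, F) = 2*j/(-17 + F) (m(j, F) = (2*j)/(-17 + F) = 2*j/(-17 + F))
m(-2, 8)*(-23) = (2*(-2)/(-17 + 8))*(-23) = (2*(-2)/(-9))*(-23) = (2*(-2)*(-⅑))*(-23) = (4/9)*(-23) = -92/9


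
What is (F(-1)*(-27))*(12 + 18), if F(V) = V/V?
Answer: -810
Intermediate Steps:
F(V) = 1
(F(-1)*(-27))*(12 + 18) = (1*(-27))*(12 + 18) = -27*30 = -810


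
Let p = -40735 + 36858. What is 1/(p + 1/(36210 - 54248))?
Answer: -18038/69933327 ≈ -0.00025793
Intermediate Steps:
p = -3877
1/(p + 1/(36210 - 54248)) = 1/(-3877 + 1/(36210 - 54248)) = 1/(-3877 + 1/(-18038)) = 1/(-3877 - 1/18038) = 1/(-69933327/18038) = -18038/69933327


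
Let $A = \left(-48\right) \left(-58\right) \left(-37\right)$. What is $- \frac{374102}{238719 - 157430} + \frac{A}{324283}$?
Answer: $- \frac{129688336178}{26360640787} \approx -4.9198$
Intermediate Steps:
$A = -103008$ ($A = 2784 \left(-37\right) = -103008$)
$- \frac{374102}{238719 - 157430} + \frac{A}{324283} = - \frac{374102}{238719 - 157430} - \frac{103008}{324283} = - \frac{374102}{81289} - \frac{103008}{324283} = - \frac{129688336178}{26360640787}$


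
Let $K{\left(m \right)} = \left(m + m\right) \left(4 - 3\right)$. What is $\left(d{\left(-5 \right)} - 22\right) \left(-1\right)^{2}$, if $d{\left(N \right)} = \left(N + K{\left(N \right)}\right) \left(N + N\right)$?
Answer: $128$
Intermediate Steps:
$K{\left(m \right)} = 2 m$ ($K{\left(m \right)} = 2 m 1 = 2 m$)
$d{\left(N \right)} = 6 N^{2}$ ($d{\left(N \right)} = \left(N + 2 N\right) \left(N + N\right) = 3 N 2 N = 6 N^{2}$)
$\left(d{\left(-5 \right)} - 22\right) \left(-1\right)^{2} = \left(6 \left(-5\right)^{2} - 22\right) \left(-1\right)^{2} = \left(6 \cdot 25 - 22\right) 1 = \left(150 - 22\right) 1 = 128 \cdot 1 = 128$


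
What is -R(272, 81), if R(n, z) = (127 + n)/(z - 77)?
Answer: -399/4 ≈ -99.750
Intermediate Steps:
R(n, z) = (127 + n)/(-77 + z)
-R(272, 81) = -(127 + 272)/(-77 + 81) = -399/4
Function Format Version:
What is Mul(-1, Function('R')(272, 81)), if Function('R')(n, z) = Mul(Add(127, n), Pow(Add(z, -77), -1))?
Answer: Rational(-399, 4) ≈ -99.750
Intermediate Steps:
Function('R')(n, z) = Mul(Pow(Add(-77, z), -1), Add(127, n)) (Function('R')(n, z) = Mul(Add(127, n), Pow(Add(-77, z), -1)) = Mul(Pow(Add(-77, z), -1), Add(127, n)))
Mul(-1, Function('R')(272, 81)) = Mul(-1, Mul(Pow(Add(-77, 81), -1), Add(127, 272))) = Mul(-1, Mul(Pow(4, -1), 399)) = Mul(-1, Mul(Rational(1, 4), 399)) = Mul(-1, Rational(399, 4)) = Rational(-399, 4)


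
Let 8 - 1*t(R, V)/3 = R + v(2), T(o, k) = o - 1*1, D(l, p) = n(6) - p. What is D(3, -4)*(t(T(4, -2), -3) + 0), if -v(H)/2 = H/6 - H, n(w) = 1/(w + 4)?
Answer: 41/2 ≈ 20.500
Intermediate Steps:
n(w) = 1/(4 + w)
v(H) = 5*H/3 (v(H) = -2*(H/6 - H) = -(-5)*H/3 = 5*H/3)
D(l, p) = 1/10 - p (D(l, p) = 1/(4 + 6) - p = 1/10 - p)
T(o, k) = -1 + o (T(o, k) = o - 1 = -1 + o)
t(R, V) = 14 - 3*R (t(R, V) = 24 - 3*(R + (5/3)*2) = 24 - 3*(R + 10/3) = 24 - 3*(10/3 + R) = 24 + (-10 - 3*R) = 14 - 3*R)
D(3, -4)*(t(T(4, -2), -3) + 0) = (1/10 - 1*(-4))*((14 - 3*(-1 + 4)) + 0) = (1/10 + 4)*((14 - 3*3) + 0) = 41*((14 - 9) + 0)/10 = 41*(5 + 0)/10 = (41/10)*5 = 41/2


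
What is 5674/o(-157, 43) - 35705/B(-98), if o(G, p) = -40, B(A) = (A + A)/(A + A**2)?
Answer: 34631013/20 ≈ 1.7316e+6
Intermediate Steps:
B(A) = 2*A/(A + A**2) (B(A) = (2*A)/(A + A**2) = 2*A/(A + A**2))
5674/o(-157, 43) - 35705/B(-98) = 5674/(-40) - 35705/(2/(1 - 98)) = 5674*(-1/40) - 35705/(2/(-97)) = -2837/20 - 35705/(2*(-1/97)) = -2837/20 - 35705/(-2/97) = -2837/20 - 35705*(-97/2) = -2837/20 + 3463385/2 = 34631013/20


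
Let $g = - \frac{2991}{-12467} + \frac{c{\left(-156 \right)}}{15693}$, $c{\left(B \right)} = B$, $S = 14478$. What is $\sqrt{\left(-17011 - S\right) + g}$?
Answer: $\frac{6 i \sqrt{3720030969052387262}}{65214877} \approx 177.45 i$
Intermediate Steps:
$g = \frac{14997637}{65214877}$ ($g = - \frac{2991}{-12467} - \frac{156}{15693} = \left(-2991\right) \left(- \frac{1}{12467}\right) - \frac{52}{5231} = \frac{2991}{12467} - \frac{52}{5231} = \frac{14997637}{65214877} \approx 0.22997$)
$\sqrt{\left(-17011 - S\right) + g} = \sqrt{\left(-17011 - 14478\right) + \frac{14997637}{65214877}} = \sqrt{-31489 + \frac{14997637}{65214877}} = \sqrt{- \frac{2053536264216}{65214877}} = \frac{6 i \sqrt{3720030969052387262}}{65214877}$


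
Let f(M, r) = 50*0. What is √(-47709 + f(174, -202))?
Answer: 9*I*√589 ≈ 218.42*I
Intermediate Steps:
f(M, r) = 0
√(-47709 + f(174, -202)) = √(-47709 + 0) = √(-47709) = 9*I*√589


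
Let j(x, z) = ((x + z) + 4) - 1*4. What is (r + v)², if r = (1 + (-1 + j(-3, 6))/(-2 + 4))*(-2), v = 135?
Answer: 17161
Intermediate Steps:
j(x, z) = x + z (j(x, z) = (4 + x + z) - 4 = x + z)
r = -4 (r = (1 + (-1 + (-3 + 6))/(-2 + 4))*(-2) = (1 + (-1 + 3)/2)*(-2) = (1 + 2*(½))*(-2) = (1 + 1)*(-2) = 2*(-2) = -4)
(r + v)² = (-4 + 135)² = 131² = 17161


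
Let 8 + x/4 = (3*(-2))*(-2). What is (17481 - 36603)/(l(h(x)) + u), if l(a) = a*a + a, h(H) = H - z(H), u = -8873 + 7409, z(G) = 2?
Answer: 3187/209 ≈ 15.249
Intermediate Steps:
x = 16 (x = -32 + 4*((3*(-2))*(-2)) = -32 + 4*(-6*(-2)) = -32 + 4*12 = -32 + 48 = 16)
u = -1464
h(H) = -2 + H (h(H) = H - 1*2 = H - 2 = -2 + H)
l(a) = a + a² (l(a) = a² + a = a + a²)
(17481 - 36603)/(l(h(x)) + u) = (17481 - 36603)/((-2 + 16)*(1 + (-2 + 16)) - 1464) = -19122/(14*(1 + 14) - 1464) = -19122/(14*15 - 1464) = -19122/(210 - 1464) = -19122/(-1254) = -19122*(-1/1254) = 3187/209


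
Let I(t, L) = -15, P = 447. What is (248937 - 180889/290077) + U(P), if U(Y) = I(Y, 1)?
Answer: 72206366105/290077 ≈ 2.4892e+5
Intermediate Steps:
U(Y) = -15
(248937 - 180889/290077) + U(P) = (248937 - 180889/290077) - 15 = 72210717260/290077 - 15 = 72206366105/290077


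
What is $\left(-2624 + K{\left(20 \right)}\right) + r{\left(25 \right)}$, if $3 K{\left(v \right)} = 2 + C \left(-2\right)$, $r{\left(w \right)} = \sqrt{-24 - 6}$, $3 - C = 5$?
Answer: $-2622 + i \sqrt{30} \approx -2622.0 + 5.4772 i$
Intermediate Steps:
$C = -2$ ($C = 3 - 5 = -2$)
$r{\left(w \right)} = i \sqrt{30}$ ($r{\left(w \right)} = \sqrt{-24 - 6} = \sqrt{-30} = i \sqrt{30}$)
$K{\left(v \right)} = 2$ ($K{\left(v \right)} = \frac{2 - -4}{3} = \frac{2 + 4}{3} = \frac{1}{3} \cdot 6 = 2$)
$\left(-2624 + K{\left(20 \right)}\right) + r{\left(25 \right)} = \left(-2624 + 2\right) + i \sqrt{30} = -2622 + i \sqrt{30}$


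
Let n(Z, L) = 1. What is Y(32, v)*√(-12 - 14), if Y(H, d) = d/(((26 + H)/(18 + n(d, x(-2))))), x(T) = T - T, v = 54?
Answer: 513*I*√26/29 ≈ 90.2*I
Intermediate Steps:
x(T) = 0
Y(H, d) = d/(26/19 + H/19) (Y(H, d) = d/(((26 + H)/(18 + 1))) = d/(((26 + H)/19)) = d/(((26 + H)*(1/19))) = d/(26/19 + H/19))
Y(32, v)*√(-12 - 14) = (19*54/(26 + 32))*√(-12 - 14) = (19*54/58)*√(-26) = (19*54*(1/58))*(I*√26) = 513*(I*√26)/29 = 513*I*√26/29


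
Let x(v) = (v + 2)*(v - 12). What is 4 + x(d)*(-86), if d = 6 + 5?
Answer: 1122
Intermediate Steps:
d = 11
x(v) = (-12 + v)*(2 + v) (x(v) = (2 + v)*(-12 + v) = (-12 + v)*(2 + v))
4 + x(d)*(-86) = 4 + (-24 + 11**2 - 10*11)*(-86) = 4 + (-24 + 121 - 110)*(-86) = 4 - 13*(-86) = 4 + 1118 = 1122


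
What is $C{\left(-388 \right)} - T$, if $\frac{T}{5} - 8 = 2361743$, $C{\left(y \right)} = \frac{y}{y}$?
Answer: $-11808754$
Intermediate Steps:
$C{\left(y \right)} = 1$
$T = 11808755$ ($T = 40 + 5 \cdot 2361743 = 40 + 11808715 = 11808755$)
$C{\left(-388 \right)} - T = 1 - 11808755 = -11808754$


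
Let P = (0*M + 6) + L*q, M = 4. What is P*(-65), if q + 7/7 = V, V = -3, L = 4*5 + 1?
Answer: 5070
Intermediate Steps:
L = 21 (L = 20 + 1 = 21)
q = -4 (q = -1 - 3 = -4)
P = -78 (P = (0*4 + 6) + 21*(-4) = (0 + 6) - 84 = 6 - 84 = -78)
P*(-65) = -78*(-65) = 5070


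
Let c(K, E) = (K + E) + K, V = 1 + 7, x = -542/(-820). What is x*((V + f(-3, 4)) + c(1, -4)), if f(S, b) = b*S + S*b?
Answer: -2439/205 ≈ -11.898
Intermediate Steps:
x = 271/410 (x = -542*(-1/820) = 271/410 ≈ 0.66098)
V = 8
f(S, b) = 2*S*b (f(S, b) = S*b + S*b = 2*S*b)
c(K, E) = E + 2*K (c(K, E) = (E + K) + K = E + 2*K)
x*((V + f(-3, 4)) + c(1, -4)) = 271*((8 + 2*(-3)*4) + (-4 + 2*1))/410 = 271*((8 - 24) + (-4 + 2))/410 = 271*(-16 - 2)/410 = (271/410)*(-18) = -2439/205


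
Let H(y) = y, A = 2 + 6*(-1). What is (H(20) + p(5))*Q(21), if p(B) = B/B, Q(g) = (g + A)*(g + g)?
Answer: 14994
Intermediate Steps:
A = -4 (A = 2 - 6 = -4)
Q(g) = 2*g*(-4 + g) (Q(g) = (g - 4)*(g + g) = (-4 + g)*(2*g) = 2*g*(-4 + g))
p(B) = 1
(H(20) + p(5))*Q(21) = (20 + 1)*(2*21*(-4 + 21)) = 21*(2*21*17) = 21*714 = 14994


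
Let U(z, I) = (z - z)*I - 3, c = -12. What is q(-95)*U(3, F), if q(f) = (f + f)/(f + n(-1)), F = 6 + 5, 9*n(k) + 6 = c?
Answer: -570/97 ≈ -5.8763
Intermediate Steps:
n(k) = -2 (n(k) = -2/3 + (1/9)*(-12) = -2/3 - 4/3 = -2)
F = 11
q(f) = 2*f/(-2 + f) (q(f) = (f + f)/(f - 2) = (2*f)/(-2 + f) = 2*f/(-2 + f))
U(z, I) = -3 (U(z, I) = 0*I - 3 = 0 - 3 = -3)
q(-95)*U(3, F) = (2*(-95)/(-2 - 95))*(-3) = (2*(-95)/(-97))*(-3) = (2*(-95)*(-1/97))*(-3) = (190/97)*(-3) = -570/97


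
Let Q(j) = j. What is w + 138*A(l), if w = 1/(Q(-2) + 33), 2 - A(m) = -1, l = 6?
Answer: 12835/31 ≈ 414.03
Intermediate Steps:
A(m) = 3 (A(m) = 2 - 1*(-1) = 2 + 1 = 3)
w = 1/31 (w = 1/(-2 + 33) = 1/31 ≈ 0.032258)
w + 138*A(l) = 1/31 + 138*3 = 1/31 + 414 = 12835/31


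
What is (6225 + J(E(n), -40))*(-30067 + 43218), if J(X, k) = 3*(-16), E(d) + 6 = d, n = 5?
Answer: 81233727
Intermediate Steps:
E(d) = -6 + d
J(X, k) = -48
(6225 + J(E(n), -40))*(-30067 + 43218) = (6225 - 48)*(-30067 + 43218) = 6177*13151 = 81233727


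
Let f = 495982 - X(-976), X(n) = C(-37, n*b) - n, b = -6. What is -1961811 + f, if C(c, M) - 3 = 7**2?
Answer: -1466857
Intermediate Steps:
C(c, M) = 52 (C(c, M) = 3 + 7**2 = 3 + 49 = 52)
X(n) = 52 - n
f = 494954 (f = 495982 - (52 - 1*(-976)) = 495982 - (52 + 976) = 495982 - 1*1028 = 495982 - 1028 = 494954)
-1961811 + f = -1961811 + 494954 = -1466857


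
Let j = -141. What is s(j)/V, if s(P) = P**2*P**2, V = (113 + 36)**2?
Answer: 395254161/22201 ≈ 17803.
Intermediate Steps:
V = 22201 (V = 149**2 = 22201)
s(P) = P**4
s(j)/V = (-141)**4/22201 = 395254161*(1/22201) = 395254161/22201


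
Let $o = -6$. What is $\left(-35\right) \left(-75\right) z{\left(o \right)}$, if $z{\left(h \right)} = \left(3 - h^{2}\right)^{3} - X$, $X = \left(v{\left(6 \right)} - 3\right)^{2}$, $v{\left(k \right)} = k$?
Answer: $-94358250$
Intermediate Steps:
$X = 9$ ($X = \left(6 - 3\right)^{2} = 3^{2} = 9$)
$z{\left(h \right)} = -9 + \left(3 - h^{2}\right)^{3}$ ($z{\left(h \right)} = \left(3 - h^{2}\right)^{3} - 9 = -9 + \left(3 - h^{2}\right)^{3}$)
$\left(-35\right) \left(-75\right) z{\left(o \right)} = \left(-35\right) \left(-75\right) \left(-9 - \left(-3 + \left(-6\right)^{2}\right)^{3}\right) = 2625 \left(-9 - \left(-3 + 36\right)^{3}\right) = 2625 \left(-9 - 33^{3}\right) = 2625 \left(-9 - 35937\right) = 2625 \left(-35946\right) = -94358250$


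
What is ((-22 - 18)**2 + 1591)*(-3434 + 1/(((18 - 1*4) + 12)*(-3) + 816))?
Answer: -8086922581/738 ≈ -1.0958e+7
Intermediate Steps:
((-22 - 18)**2 + 1591)*(-3434 + 1/(((18 - 1*4) + 12)*(-3) + 816)) = ((-40)**2 + 1591)*(-3434 + 1/(((18 - 4) + 12)*(-3) + 816)) = (1600 + 1591)*(-3434 + 1/((14 + 12)*(-3) + 816)) = 3191*(-3434 + 1/(26*(-3) + 816)) = 3191*(-3434 + 1/(-78 + 816)) = 3191*(-3434 + 1/738) = 3191*(-2534291/738) = -8086922581/738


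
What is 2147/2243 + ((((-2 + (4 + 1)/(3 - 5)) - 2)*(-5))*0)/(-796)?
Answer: 2147/2243 ≈ 0.95720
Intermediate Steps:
2147/2243 + ((((-2 + (4 + 1)/(3 - 5)) - 2)*(-5))*0)/(-796) = 2147*(1/2243) + ((((-2 + 5/(-2)) - 2)*(-5))*0)*(-1/796) = 2147/2243 + ((((-2 + 5*(-½)) - 2)*(-5))*0)*(-1/796) = 2147/2243 + ((((-2 - 5/2) - 2)*(-5))*0)*(-1/796) = 2147/2243 + (((-9/2 - 2)*(-5))*0)*(-1/796) = 2147/2243 + (-13/2*(-5)*0)*(-1/796) = 2147/2243 + ((65/2)*0)*(-1/796) = 2147/2243 + 0*(-1/796) = 2147/2243 + 0 = 2147/2243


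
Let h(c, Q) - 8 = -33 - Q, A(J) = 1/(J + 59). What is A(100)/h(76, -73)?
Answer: 1/7632 ≈ 0.00013103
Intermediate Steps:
A(J) = 1/(59 + J)
h(c, Q) = -25 - Q (h(c, Q) = 8 + (-33 - Q) = -25 - Q)
A(100)/h(76, -73) = 1/((59 + 100)*(-25 - 1*(-73))) = 1/(159*(-25 + 73)) = (1/159)/48 = (1/159)*(1/48) = 1/7632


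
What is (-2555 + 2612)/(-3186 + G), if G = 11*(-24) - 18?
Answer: -19/1156 ≈ -0.016436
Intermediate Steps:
G = -282 (G = -264 - 18 = -282)
(-2555 + 2612)/(-3186 + G) = (-2555 + 2612)/(-3186 - 282) = 57/(-3468) = 57*(-1/3468) = -19/1156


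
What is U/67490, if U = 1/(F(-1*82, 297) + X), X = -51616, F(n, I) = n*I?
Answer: -1/5127215300 ≈ -1.9504e-10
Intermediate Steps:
F(n, I) = I*n
U = -1/75970 (U = 1/(297*(-1*82) - 51616) = 1/(297*(-82) - 51616) = 1/(-24354 - 51616) = 1/(-75970) = -1/75970 ≈ -1.3163e-5)
U/67490 = -1/75970/67490 = -1/75970*1/67490 = -1/5127215300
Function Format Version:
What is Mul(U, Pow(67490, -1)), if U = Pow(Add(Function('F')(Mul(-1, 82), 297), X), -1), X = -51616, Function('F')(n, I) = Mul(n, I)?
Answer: Rational(-1, 5127215300) ≈ -1.9504e-10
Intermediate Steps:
Function('F')(n, I) = Mul(I, n)
U = Rational(-1, 75970) (U = Pow(Add(Mul(297, Mul(-1, 82)), -51616), -1) = Pow(Add(Mul(297, -82), -51616), -1) = Pow(Add(-24354, -51616), -1) = Pow(-75970, -1) = Rational(-1, 75970) ≈ -1.3163e-5)
Mul(U, Pow(67490, -1)) = Mul(Rational(-1, 75970), Pow(67490, -1)) = Mul(Rational(-1, 75970), Rational(1, 67490)) = Rational(-1, 5127215300)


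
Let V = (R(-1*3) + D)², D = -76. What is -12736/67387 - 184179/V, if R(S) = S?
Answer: -158110831/5323573 ≈ -29.700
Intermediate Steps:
V = 6241 (V = (-1*3 - 76)² = (-3 - 76)² = (-79)² = 6241)
-12736/67387 - 184179/V = -12736/67387 - 184179/6241 = -158110831/5323573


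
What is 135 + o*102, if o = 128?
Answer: 13191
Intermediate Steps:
135 + o*102 = 135 + 128*102 = 135 + 13056 = 13191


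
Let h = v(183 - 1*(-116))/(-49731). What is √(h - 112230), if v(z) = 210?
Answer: 2*I*√63719959715/1507 ≈ 335.01*I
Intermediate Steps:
h = -70/16577 (h = 210/(-49731) = 210*(-1/49731) = -70/16577 ≈ -0.0042227)
√(h - 112230) = √(-70/16577 - 112230) = √(-1860436780/16577) = 2*I*√63719959715/1507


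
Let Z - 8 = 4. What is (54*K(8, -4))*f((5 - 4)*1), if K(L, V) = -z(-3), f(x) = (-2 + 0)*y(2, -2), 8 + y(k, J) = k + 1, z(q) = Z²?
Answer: -77760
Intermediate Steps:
Z = 12 (Z = 8 + 4 = 12)
z(q) = 144 (z(q) = 12² = 144)
y(k, J) = -7 + k (y(k, J) = -8 + (k + 1) = -8 + (1 + k) = -7 + k)
f(x) = 10 (f(x) = (-2 + 0)*(-7 + 2) = -2*(-5) = 10)
K(L, V) = -144 (K(L, V) = -1*144 = -144)
(54*K(8, -4))*f((5 - 4)*1) = (54*(-144))*10 = -7776*10 = -77760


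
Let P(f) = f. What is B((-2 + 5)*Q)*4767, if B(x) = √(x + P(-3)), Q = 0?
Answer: 4767*I*√3 ≈ 8256.7*I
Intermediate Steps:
B(x) = √(-3 + x) (B(x) = √(x - 3) = √(-3 + x))
B((-2 + 5)*Q)*4767 = √(-3 + (-2 + 5)*0)*4767 = √(-3 + 3*0)*4767 = √(-3 + 0)*4767 = √(-3)*4767 = (I*√3)*4767 = 4767*I*√3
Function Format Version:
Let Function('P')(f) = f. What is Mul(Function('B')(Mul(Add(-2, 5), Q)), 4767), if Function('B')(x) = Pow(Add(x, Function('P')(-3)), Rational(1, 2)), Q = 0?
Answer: Mul(4767, I, Pow(3, Rational(1, 2))) ≈ Mul(8256.7, I)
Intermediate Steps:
Function('B')(x) = Pow(Add(-3, x), Rational(1, 2)) (Function('B')(x) = Pow(Add(x, -3), Rational(1, 2)) = Pow(Add(-3, x), Rational(1, 2)))
Mul(Function('B')(Mul(Add(-2, 5), Q)), 4767) = Mul(Pow(Add(-3, Mul(Add(-2, 5), 0)), Rational(1, 2)), 4767) = Mul(Pow(Add(-3, Mul(3, 0)), Rational(1, 2)), 4767) = Mul(Pow(Add(-3, 0), Rational(1, 2)), 4767) = Mul(Pow(-3, Rational(1, 2)), 4767) = Mul(Mul(I, Pow(3, Rational(1, 2))), 4767) = Mul(4767, I, Pow(3, Rational(1, 2)))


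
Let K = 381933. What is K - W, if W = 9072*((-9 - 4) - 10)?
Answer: 590589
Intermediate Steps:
W = -208656 (W = 9072*(-13 - 10) = 9072*(-23) = -208656)
K - W = 381933 - 1*(-208656) = 381933 + 208656 = 590589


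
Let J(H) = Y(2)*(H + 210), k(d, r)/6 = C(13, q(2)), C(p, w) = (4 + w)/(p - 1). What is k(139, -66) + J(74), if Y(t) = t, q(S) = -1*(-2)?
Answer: 571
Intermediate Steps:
q(S) = 2
C(p, w) = (4 + w)/(-1 + p)
k(d, r) = 3 (k(d, r) = 6*((4 + 2)/(-1 + 13)) = 6*(6/12) = 6*((1/12)*6) = 6*(½) = 3)
J(H) = 420 + 2*H (J(H) = 2*(H + 210) = 2*(210 + H) = 420 + 2*H)
k(139, -66) + J(74) = 3 + (420 + 2*74) = 3 + (420 + 148) = 3 + 568 = 571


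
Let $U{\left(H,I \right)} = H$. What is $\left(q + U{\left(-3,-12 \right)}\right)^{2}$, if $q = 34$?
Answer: $961$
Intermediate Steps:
$\left(q + U{\left(-3,-12 \right)}\right)^{2} = \left(34 - 3\right)^{2} = 31^{2} = 961$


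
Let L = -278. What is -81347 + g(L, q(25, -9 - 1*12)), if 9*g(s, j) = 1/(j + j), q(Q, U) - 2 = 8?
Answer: -14642459/180 ≈ -81347.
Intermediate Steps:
q(Q, U) = 10 (q(Q, U) = 2 + 8 = 10)
g(s, j) = 1/(18*j) (g(s, j) = 1/(9*(j + j)) = 1/(9*((2*j))) = (1/(2*j))/9 = 1/(18*j))
-81347 + g(L, q(25, -9 - 1*12)) = -81347 + (1/18)/10 = -81347 + (1/18)*(1/10) = -81347 + 1/180 = -14642459/180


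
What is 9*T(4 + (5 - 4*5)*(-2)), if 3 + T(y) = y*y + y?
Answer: 10683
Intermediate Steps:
T(y) = -3 + y + y² (T(y) = -3 + (y*y + y) = -3 + (y² + y) = -3 + (y + y²) = -3 + y + y²)
9*T(4 + (5 - 4*5)*(-2)) = 9*(-3 + (4 + (5 - 4*5)*(-2)) + (4 + (5 - 4*5)*(-2))²) = 9*(-3 + (4 + (5 - 20)*(-2)) + (4 + (5 - 20)*(-2))²) = 9*(-3 + (4 - 15*(-2)) + (4 - 15*(-2))²) = 9*(-3 + (4 + 30) + (4 + 30)²) = 9*(-3 + 34 + 34²) = 9*(-3 + 34 + 1156) = 9*1187 = 10683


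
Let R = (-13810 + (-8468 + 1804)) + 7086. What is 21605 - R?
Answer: 34993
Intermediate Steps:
R = -13388 (R = (-13810 - 6664) + 7086 = -20474 + 7086 = -13388)
21605 - R = 21605 - 1*(-13388) = 21605 + 13388 = 34993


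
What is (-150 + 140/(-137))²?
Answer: 428076100/18769 ≈ 22808.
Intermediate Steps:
(-150 + 140/(-137))² = (-150 + 140*(-1/137))² = (-150 - 140/137)² = (-20690/137)² = 428076100/18769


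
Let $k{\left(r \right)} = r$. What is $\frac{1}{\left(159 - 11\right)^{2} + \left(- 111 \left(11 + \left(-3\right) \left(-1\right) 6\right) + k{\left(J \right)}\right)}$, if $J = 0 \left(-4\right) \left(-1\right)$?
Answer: $\frac{1}{18685} \approx 5.3519 \cdot 10^{-5}$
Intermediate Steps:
$J = 0$ ($J = 0 \left(-1\right) = 0$)
$\frac{1}{\left(159 - 11\right)^{2} + \left(- 111 \left(11 + \left(-3\right) \left(-1\right) 6\right) + k{\left(J \right)}\right)} = \frac{1}{\left(159 - 11\right)^{2} + \left(- 111 \left(11 + \left(-3\right) \left(-1\right) 6\right) + 0\right)} = \frac{1}{148^{2} + \left(- 111 \left(11 + 3 \cdot 6\right) + 0\right)} = \frac{1}{21904 + \left(- 111 \left(11 + 18\right) + 0\right)} = \frac{1}{21904 + \left(\left(-111\right) 29 + 0\right)} = \frac{1}{21904 + \left(-3219 + 0\right)} = \frac{1}{21904 - 3219} = \frac{1}{18685}$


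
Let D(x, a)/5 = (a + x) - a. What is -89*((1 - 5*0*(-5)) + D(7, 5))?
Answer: -3204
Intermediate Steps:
D(x, a) = 5*x (D(x, a) = 5*((a + x) - a) = 5*x)
-89*((1 - 5*0*(-5)) + D(7, 5)) = -89*((1 - 5*0*(-5)) + 5*7) = -89*((1 + 0*(-5)) + 35) = -89*((1 + 0) + 35) = -89*(1 + 35) = -89*36 = -3204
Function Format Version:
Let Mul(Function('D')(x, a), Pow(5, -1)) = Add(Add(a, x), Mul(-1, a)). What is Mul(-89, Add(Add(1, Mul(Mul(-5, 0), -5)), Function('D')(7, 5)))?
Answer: -3204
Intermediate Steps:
Function('D')(x, a) = Mul(5, x) (Function('D')(x, a) = Mul(5, Add(Add(a, x), Mul(-1, a))) = Mul(5, x))
Mul(-89, Add(Add(1, Mul(Mul(-5, 0), -5)), Function('D')(7, 5))) = Mul(-89, Add(Add(1, Mul(Mul(-5, 0), -5)), Mul(5, 7))) = Mul(-89, Add(Add(1, Mul(0, -5)), 35)) = Mul(-89, Add(Add(1, 0), 35)) = Mul(-89, Add(1, 35)) = Mul(-89, 36) = -3204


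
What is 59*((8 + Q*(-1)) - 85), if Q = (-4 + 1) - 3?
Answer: -4189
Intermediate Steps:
Q = -6 (Q = -3 - 3 = -6)
59*((8 + Q*(-1)) - 85) = 59*((8 - 6*(-1)) - 85) = 59*((8 + 6) - 85) = 59*(14 - 85) = 59*(-71) = -4189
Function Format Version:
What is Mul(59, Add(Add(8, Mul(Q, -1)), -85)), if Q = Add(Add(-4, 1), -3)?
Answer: -4189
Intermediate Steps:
Q = -6 (Q = Add(-3, -3) = -6)
Mul(59, Add(Add(8, Mul(Q, -1)), -85)) = Mul(59, Add(Add(8, Mul(-6, -1)), -85)) = Mul(59, Add(Add(8, 6), -85)) = Mul(59, Add(14, -85)) = Mul(59, -71) = -4189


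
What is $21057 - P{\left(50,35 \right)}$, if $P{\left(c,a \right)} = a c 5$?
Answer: $12307$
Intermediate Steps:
$P{\left(c,a \right)} = 5 a c$
$21057 - P{\left(50,35 \right)} = 21057 - 5 \cdot 35 \cdot 50 = 21057 - 8750 = 12307$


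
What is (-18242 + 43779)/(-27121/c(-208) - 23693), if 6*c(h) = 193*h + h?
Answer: -515234512/477948605 ≈ -1.0780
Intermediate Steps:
c(h) = 97*h/3 (c(h) = (193*h + h)/6 = (194*h)/6 = 97*h/3)
(-18242 + 43779)/(-27121/c(-208) - 23693) = (-18242 + 43779)/(-27121/((97/3)*(-208)) - 23693) = 25537/(-27121/(-20176/3) - 23693) = 25537/(-27121*(-3/20176) - 23693) = 25537/(81363/20176 - 23693) = 25537/(-477948605/20176) = 25537*(-20176/477948605) = -515234512/477948605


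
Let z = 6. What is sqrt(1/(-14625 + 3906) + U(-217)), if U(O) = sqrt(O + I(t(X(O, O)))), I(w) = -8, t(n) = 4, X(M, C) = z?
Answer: sqrt(-1191 + 191494935*I)/3573 ≈ 2.7386 + 2.7386*I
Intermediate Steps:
X(M, C) = 6
U(O) = sqrt(-8 + O) (U(O) = sqrt(O - 8) = sqrt(-8 + O))
sqrt(1/(-14625 + 3906) + U(-217)) = sqrt(1/(-14625 + 3906) + sqrt(-8 - 217)) = sqrt(1/(-10719) + sqrt(-225)) = sqrt(-1/10719 + 15*I)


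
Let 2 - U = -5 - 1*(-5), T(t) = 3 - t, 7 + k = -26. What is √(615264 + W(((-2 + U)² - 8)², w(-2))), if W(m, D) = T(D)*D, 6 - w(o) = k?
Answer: 2*√153465 ≈ 783.49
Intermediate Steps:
k = -33 (k = -7 - 26 = -33)
w(o) = 39 (w(o) = 6 - 1*(-33) = 6 + 33 = 39)
U = 2 (U = 2 - (-5 - 1*(-5)) = 2 - (-5 + 5) = 2 - 1*0 = 2 + 0 = 2)
W(m, D) = D*(3 - D) (W(m, D) = (3 - D)*D = D*(3 - D))
√(615264 + W(((-2 + U)² - 8)², w(-2))) = √(615264 + 39*(3 - 1*39)) = √(615264 + 39*(3 - 39)) = √(615264 + 39*(-36)) = √(615264 - 1404) = √613860 = 2*√153465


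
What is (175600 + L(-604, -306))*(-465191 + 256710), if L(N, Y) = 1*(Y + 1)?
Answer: -36545676895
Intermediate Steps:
L(N, Y) = 1 + Y (L(N, Y) = 1*(1 + Y) = 1 + Y)
(175600 + L(-604, -306))*(-465191 + 256710) = (175600 + (1 - 306))*(-465191 + 256710) = (175600 - 305)*(-208481) = 175295*(-208481) = -36545676895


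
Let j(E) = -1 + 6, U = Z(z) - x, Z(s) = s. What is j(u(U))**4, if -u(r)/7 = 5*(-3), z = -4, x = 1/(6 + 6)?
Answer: 625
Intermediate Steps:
x = 1/12 ≈ 0.083333
U = -49/12 (U = -4 - 1*1/12 = -4 - 1/12 = -49/12 ≈ -4.0833)
u(r) = 105 (u(r) = -35*(-3) = -7*(-15) = 105)
j(E) = 5
j(u(U))**4 = 5**4 = 625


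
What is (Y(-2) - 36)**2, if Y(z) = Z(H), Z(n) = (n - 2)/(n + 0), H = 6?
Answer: 11236/9 ≈ 1248.4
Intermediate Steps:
Z(n) = (-2 + n)/n
Y(z) = 2/3 (Y(z) = (-2 + 6)/6 = (1/6)*4 = 2/3)
(Y(-2) - 36)**2 = (2/3 - 36)**2 = (-106/3)**2 = 11236/9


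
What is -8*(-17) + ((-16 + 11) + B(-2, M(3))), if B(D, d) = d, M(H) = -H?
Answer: 128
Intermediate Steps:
-8*(-17) + ((-16 + 11) + B(-2, M(3))) = -8*(-17) + ((-16 + 11) - 1*3) = 136 + (-5 - 3) = 136 - 8 = 128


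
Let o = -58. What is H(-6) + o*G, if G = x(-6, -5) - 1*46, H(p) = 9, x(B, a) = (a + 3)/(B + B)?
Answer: 8002/3 ≈ 2667.3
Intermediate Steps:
x(B, a) = (3 + a)/(2*B) (x(B, a) = (3 + a)/((2*B)) = (3 + a)*(1/(2*B)) = (3 + a)/(2*B))
G = -275/6 (G = (½)*(3 - 5)/(-6) - 1*46 = (½)*(-⅙)*(-2) - 46 = ⅙ - 46 = -275/6 ≈ -45.833)
H(-6) + o*G = 9 - 58*(-275/6) = 9 + 7975/3 = 8002/3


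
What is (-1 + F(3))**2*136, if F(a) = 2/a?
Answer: 136/9 ≈ 15.111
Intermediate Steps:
(-1 + F(3))**2*136 = (-1 + 2/3)**2*136 = (-1/3)**2*136 = (1/9)*136 = 136/9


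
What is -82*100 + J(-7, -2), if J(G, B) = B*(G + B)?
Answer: -8182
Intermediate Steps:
J(G, B) = B*(B + G)
-82*100 + J(-7, -2) = -82*100 - 2*(-2 - 7) = -8200 - 2*(-9) = -8200 + 18 = -8182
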